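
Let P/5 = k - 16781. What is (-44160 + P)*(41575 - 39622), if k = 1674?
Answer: -233764335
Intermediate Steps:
P = -75535 (P = 5*(1674 - 16781) = 5*(-15107) = -75535)
(-44160 + P)*(41575 - 39622) = (-44160 - 75535)*(41575 - 39622) = -119695*1953 = -233764335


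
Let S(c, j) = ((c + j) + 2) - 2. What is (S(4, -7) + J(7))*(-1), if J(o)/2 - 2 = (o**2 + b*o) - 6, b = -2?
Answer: -59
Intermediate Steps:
J(o) = -8 - 4*o + 2*o**2 (J(o) = 4 + 2*((o**2 - 2*o) - 6) = 4 + 2*(-6 + o**2 - 2*o) = 4 + (-12 - 4*o + 2*o**2) = -8 - 4*o + 2*o**2)
S(c, j) = c + j (S(c, j) = (2 + c + j) - 2 = c + j)
(S(4, -7) + J(7))*(-1) = ((4 - 7) + (-8 - 4*7 + 2*7**2))*(-1) = (-3 + (-8 - 28 + 2*49))*(-1) = (-3 + (-8 - 28 + 98))*(-1) = (-3 + 62)*(-1) = 59*(-1) = -59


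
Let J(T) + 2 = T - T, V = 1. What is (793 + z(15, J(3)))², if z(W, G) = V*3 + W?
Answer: 657721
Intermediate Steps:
J(T) = -2 (J(T) = -2 + (T - T) = -2 + 0 = -2)
z(W, G) = 3 + W (z(W, G) = 1*3 + W = 3 + W)
(793 + z(15, J(3)))² = (793 + (3 + 15))² = (793 + 18)² = 811² = 657721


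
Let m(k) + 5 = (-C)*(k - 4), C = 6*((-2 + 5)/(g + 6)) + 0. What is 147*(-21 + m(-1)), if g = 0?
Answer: -1617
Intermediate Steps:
C = 3 (C = 6*((-2 + 5)/(0 + 6)) + 0 = 6*(3/6) + 0 = 6*(3*(⅙)) + 0 = 6*(½) + 0 = 3 + 0 = 3)
m(k) = 7 - 3*k (m(k) = -5 + (-1*3)*(k - 4) = -5 - 3*(-4 + k) = -5 + (12 - 3*k) = 7 - 3*k)
147*(-21 + m(-1)) = 147*(-21 + (7 - 3*(-1))) = 147*(-21 + (7 + 3)) = 147*(-21 + 10) = 147*(-11) = -1617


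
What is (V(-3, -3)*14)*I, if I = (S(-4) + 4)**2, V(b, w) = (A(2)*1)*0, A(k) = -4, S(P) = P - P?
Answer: 0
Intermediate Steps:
S(P) = 0
V(b, w) = 0 (V(b, w) = -4*1*0 = -4*0 = 0)
I = 16 (I = (0 + 4)**2 = 4**2 = 16)
(V(-3, -3)*14)*I = (0*14)*16 = 0*16 = 0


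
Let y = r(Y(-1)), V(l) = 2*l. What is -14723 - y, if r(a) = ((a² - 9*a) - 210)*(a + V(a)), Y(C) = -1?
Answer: -15323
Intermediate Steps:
r(a) = 3*a*(-210 + a² - 9*a) (r(a) = ((a² - 9*a) - 210)*(a + 2*a) = (-210 + a² - 9*a)*(3*a) = 3*a*(-210 + a² - 9*a))
y = 600 (y = 3*(-1)*(-210 + (-1)² - 9*(-1)) = 3*(-1)*(-210 + 1 + 9) = 3*(-1)*(-200) = 600)
-14723 - y = -14723 - 1*600 = -14723 - 600 = -15323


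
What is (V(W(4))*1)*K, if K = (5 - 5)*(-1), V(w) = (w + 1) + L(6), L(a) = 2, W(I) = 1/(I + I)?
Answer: 0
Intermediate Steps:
W(I) = 1/(2*I)
V(w) = 3 + w (V(w) = (w + 1) + 2 = (1 + w) + 2 = 3 + w)
K = 0 (K = 0*(-1) = 0)
(V(W(4))*1)*K = ((3 + (1/2)/4)*1)*0 = ((3 + (1/2)*(1/4))*1)*0 = ((3 + 1/8)*1)*0 = ((25/8)*1)*0 = (25/8)*0 = 0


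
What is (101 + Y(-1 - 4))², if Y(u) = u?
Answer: 9216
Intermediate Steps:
(101 + Y(-1 - 4))² = (101 + (-1 - 4))² = (101 - 5)² = 96² = 9216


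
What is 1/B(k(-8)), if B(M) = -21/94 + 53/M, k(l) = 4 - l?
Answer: 564/2365 ≈ 0.23848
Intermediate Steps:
B(M) = -21/94 + 53/M (B(M) = -21*1/94 + 53/M = -21/94 + 53/M)
1/B(k(-8)) = 1/(-21/94 + 53/(4 - 1*(-8))) = 1/(-21/94 + 53/(4 + 8)) = 1/(-21/94 + 53/12) = 1/(2365/564) = 564/2365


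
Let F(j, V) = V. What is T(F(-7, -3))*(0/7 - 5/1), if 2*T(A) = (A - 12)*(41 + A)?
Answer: 1425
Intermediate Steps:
T(A) = (-12 + A)*(41 + A)/2 (T(A) = ((A - 12)*(41 + A))/2 = ((-12 + A)*(41 + A))/2 = (-12 + A)*(41 + A)/2)
T(F(-7, -3))*(0/7 - 5/1) = (-246 + (½)*(-3)² + (29/2)*(-3))*(0/7 - 5/1) = (-246 + (½)*9 - 87/2)*(0*(⅐) - 5*1) = (-246 + 9/2 - 87/2)*(0 - 5) = -285*(-5) = 1425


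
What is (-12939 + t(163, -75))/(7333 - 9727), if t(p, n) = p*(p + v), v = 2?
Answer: -2326/399 ≈ -5.8296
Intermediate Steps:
t(p, n) = p*(2 + p) (t(p, n) = p*(p + 2) = p*(2 + p))
(-12939 + t(163, -75))/(7333 - 9727) = (-12939 + 163*(2 + 163))/(7333 - 9727) = (-12939 + 163*165)/(-2394) = (-12939 + 26895)*(-1/2394) = 13956*(-1/2394) = -2326/399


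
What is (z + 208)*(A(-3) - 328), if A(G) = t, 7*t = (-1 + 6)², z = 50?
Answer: -585918/7 ≈ -83703.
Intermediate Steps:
t = 25/7 (t = (-1 + 6)²/7 = (⅐)*5² = (⅐)*25 = 25/7 ≈ 3.5714)
A(G) = 25/7
(z + 208)*(A(-3) - 328) = (50 + 208)*(25/7 - 328) = 258*(-2271/7) = -585918/7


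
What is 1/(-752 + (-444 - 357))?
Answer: -1/1553 ≈ -0.00064391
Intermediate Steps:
1/(-752 + (-444 - 357)) = 1/(-752 - 801) = 1/(-1553) = -1/1553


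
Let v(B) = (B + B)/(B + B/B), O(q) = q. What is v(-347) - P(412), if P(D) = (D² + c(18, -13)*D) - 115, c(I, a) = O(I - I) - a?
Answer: -30272058/173 ≈ -1.7498e+5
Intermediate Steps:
c(I, a) = -a (c(I, a) = (I - I) - a = 0 - a = -a)
v(B) = 2*B/(1 + B) (v(B) = (2*B)/(B + 1) = (2*B)/(1 + B) = 2*B/(1 + B))
P(D) = -115 + D² + 13*D (P(D) = (D² + (-1*(-13))*D) - 115 = (D² + 13*D) - 115 = -115 + D² + 13*D)
v(-347) - P(412) = 2*(-347)/(1 - 347) - (-115 + 412² + 13*412) = 2*(-347)/(-346) - (-115 + 169744 + 5356) = 2*(-347)*(-1/346) - 1*174985 = 347/173 - 174985 = -30272058/173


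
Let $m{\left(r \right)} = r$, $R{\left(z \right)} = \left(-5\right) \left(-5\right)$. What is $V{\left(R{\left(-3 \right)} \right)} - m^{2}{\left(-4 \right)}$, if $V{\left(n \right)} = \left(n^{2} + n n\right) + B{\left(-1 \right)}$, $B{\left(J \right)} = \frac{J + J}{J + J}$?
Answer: $1235$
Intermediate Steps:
$R{\left(z \right)} = 25$
$B{\left(J \right)} = 1$ ($B{\left(J \right)} = \frac{2 J}{2 J} = 2 J \frac{1}{2 J} = 1$)
$V{\left(n \right)} = 1 + 2 n^{2}$ ($V{\left(n \right)} = \left(n^{2} + n n\right) + 1 = \left(n^{2} + n^{2}\right) + 1 = 2 n^{2} + 1 = 1 + 2 n^{2}$)
$V{\left(R{\left(-3 \right)} \right)} - m^{2}{\left(-4 \right)} = \left(1 + 2 \cdot 25^{2}\right) - \left(-4\right)^{2} = \left(1 + 2 \cdot 625\right) - 16 = \left(1 + 1250\right) - 16 = 1251 - 16 = 1235$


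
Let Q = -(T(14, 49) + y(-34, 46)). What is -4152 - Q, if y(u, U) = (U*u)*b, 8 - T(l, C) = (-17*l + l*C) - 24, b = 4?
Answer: -10824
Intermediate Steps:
T(l, C) = 32 + 17*l - C*l (T(l, C) = 8 - ((-17*l + l*C) - 24) = 8 - ((-17*l + C*l) - 24) = 8 - (-24 - 17*l + C*l) = 8 + (24 + 17*l - C*l) = 32 + 17*l - C*l)
y(u, U) = 4*U*u (y(u, U) = (U*u)*4 = 4*U*u)
Q = 6672 (Q = -((32 + 17*14 - 1*49*14) + 4*46*(-34)) = -((32 + 238 - 686) - 6256) = -(-416 - 6256) = -1*(-6672) = 6672)
-4152 - Q = -4152 - 1*6672 = -4152 - 6672 = -10824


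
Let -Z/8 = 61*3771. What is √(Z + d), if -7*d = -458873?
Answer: I*√86960041/7 ≈ 1332.2*I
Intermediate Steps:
d = 458873/7 (d = -⅐*(-458873) = 458873/7 ≈ 65553.)
Z = -1840248 (Z = -488*3771 = -8*230031 = -1840248)
√(Z + d) = √(-1840248 + 458873/7) = √(-12422863/7) = I*√86960041/7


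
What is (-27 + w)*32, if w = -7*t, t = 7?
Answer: -2432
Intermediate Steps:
w = -49 (w = -7*7 = -49)
(-27 + w)*32 = (-27 - 49)*32 = -76*32 = -2432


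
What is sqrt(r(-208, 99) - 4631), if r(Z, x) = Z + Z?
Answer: 7*I*sqrt(103) ≈ 71.042*I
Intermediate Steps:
r(Z, x) = 2*Z
sqrt(r(-208, 99) - 4631) = sqrt(2*(-208) - 4631) = sqrt(-416 - 4631) = sqrt(-5047) = 7*I*sqrt(103)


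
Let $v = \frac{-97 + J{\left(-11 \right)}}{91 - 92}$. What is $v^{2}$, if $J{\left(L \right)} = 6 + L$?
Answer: $10404$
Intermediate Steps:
$v = 102$ ($v = \frac{-97 + \left(6 - 11\right)}{91 - 92} = \frac{-97 - 5}{-1} = \left(-102\right) \left(-1\right) = 102$)
$v^{2} = 102^{2} = 10404$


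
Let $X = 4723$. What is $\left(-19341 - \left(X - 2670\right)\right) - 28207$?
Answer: $-49601$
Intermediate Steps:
$\left(-19341 - \left(X - 2670\right)\right) - 28207 = \left(-19341 - \left(4723 - 2670\right)\right) - 28207 = \left(-19341 - 2053\right) - 28207 = -21394 - 28207 = -49601$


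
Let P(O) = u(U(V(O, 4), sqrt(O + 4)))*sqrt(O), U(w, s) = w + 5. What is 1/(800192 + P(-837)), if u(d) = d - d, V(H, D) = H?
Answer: 1/800192 ≈ 1.2497e-6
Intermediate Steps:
U(w, s) = 5 + w
u(d) = 0
P(O) = 0 (P(O) = 0*sqrt(O) = 0)
1/(800192 + P(-837)) = 1/(800192 + 0) = 1/800192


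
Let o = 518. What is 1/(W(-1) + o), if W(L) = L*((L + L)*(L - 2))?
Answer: 1/512 ≈ 0.0019531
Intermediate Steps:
W(L) = 2*L**2*(-2 + L) (W(L) = L*((2*L)*(-2 + L)) = L*(2*L*(-2 + L)) = 2*L**2*(-2 + L))
1/(W(-1) + o) = 1/(2*(-1)**2*(-2 - 1) + 518) = 1/(2*1*(-3) + 518) = 1/(-6 + 518) = 1/512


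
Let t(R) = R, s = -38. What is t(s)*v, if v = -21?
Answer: 798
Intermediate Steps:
t(s)*v = -38*(-21) = 798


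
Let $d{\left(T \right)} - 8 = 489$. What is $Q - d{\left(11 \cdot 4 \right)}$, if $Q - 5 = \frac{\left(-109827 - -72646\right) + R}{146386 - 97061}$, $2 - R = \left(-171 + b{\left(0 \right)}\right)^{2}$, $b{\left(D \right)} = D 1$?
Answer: $- \frac{4866864}{9865} \approx -493.35$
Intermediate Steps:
$b{\left(D \right)} = D$
$d{\left(T \right)} = 497$ ($d{\left(T \right)} = 8 + 489 = 497$)
$R = -29239$ ($R = 2 - \left(-171 + 0\right)^{2} = 2 - \left(-171\right)^{2} = 2 - 29241 = -29239$)
$Q = \frac{36041}{9865}$ ($Q = 5 + \frac{\left(-109827 - -72646\right) - 29239}{146386 - 97061} = 5 + \frac{\left(-109827 + 72646\right) - 29239}{49325} = 5 + \left(-37181 - 29239\right) \frac{1}{49325} = 5 - \frac{13284}{9865} = \frac{36041}{9865} \approx 3.6534$)
$Q - d{\left(11 \cdot 4 \right)} = \frac{36041}{9865} - 497 = - \frac{4866864}{9865}$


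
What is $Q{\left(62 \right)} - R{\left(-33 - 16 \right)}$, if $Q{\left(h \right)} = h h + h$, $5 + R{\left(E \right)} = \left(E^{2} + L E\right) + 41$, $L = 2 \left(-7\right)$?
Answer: $783$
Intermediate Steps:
$L = -14$
$R{\left(E \right)} = 36 + E^{2} - 14 E$ ($R{\left(E \right)} = -5 + \left(\left(E^{2} - 14 E\right) + 41\right) = -5 + \left(41 + E^{2} - 14 E\right) = 36 + E^{2} - 14 E$)
$Q{\left(h \right)} = h + h^{2}$ ($Q{\left(h \right)} = h^{2} + h = h + h^{2}$)
$Q{\left(62 \right)} - R{\left(-33 - 16 \right)} = 62 \left(1 + 62\right) - \left(36 + \left(-33 - 16\right)^{2} - 14 \left(-33 - 16\right)\right) = 62 \cdot 63 - \left(36 + \left(-49\right)^{2} - -686\right) = 3906 - \left(36 + 2401 + 686\right) = 3906 - 3123 = 783$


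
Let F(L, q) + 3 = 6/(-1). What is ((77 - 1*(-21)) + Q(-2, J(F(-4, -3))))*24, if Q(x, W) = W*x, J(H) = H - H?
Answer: 2352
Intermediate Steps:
F(L, q) = -9 (F(L, q) = -3 + 6/(-1) = -3 + 6*(-1) = -3 - 6 = -9)
J(H) = 0
((77 - 1*(-21)) + Q(-2, J(F(-4, -3))))*24 = ((77 - 1*(-21)) + 0*(-2))*24 = ((77 + 21) + 0)*24 = (98 + 0)*24 = 98*24 = 2352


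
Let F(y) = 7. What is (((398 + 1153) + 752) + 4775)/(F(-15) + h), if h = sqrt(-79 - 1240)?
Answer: 24773/684 - 3539*I*sqrt(1319)/684 ≈ 36.218 - 187.91*I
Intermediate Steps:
h = I*sqrt(1319) (h = sqrt(-1319) = I*sqrt(1319) ≈ 36.318*I)
(((398 + 1153) + 752) + 4775)/(F(-15) + h) = (((398 + 1153) + 752) + 4775)/(7 + I*sqrt(1319)) = ((1551 + 752) + 4775)/(7 + I*sqrt(1319)) = (2303 + 4775)/(7 + I*sqrt(1319)) = 7078/(7 + I*sqrt(1319))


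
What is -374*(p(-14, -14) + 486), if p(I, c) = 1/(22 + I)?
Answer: -727243/4 ≈ -1.8181e+5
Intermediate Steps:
-374*(p(-14, -14) + 486) = -374*(1/(22 - 14) + 486) = -374*(1/8 + 486) = -374*3889/8 = -727243/4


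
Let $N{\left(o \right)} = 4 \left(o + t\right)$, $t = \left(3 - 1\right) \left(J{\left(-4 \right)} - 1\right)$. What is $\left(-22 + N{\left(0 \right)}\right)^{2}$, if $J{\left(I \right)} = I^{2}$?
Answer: $9604$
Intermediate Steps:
$t = 30$ ($t = \left(3 - 1\right) \left(\left(-4\right)^{2} - 1\right) = 2 \left(16 - 1\right) = 2 \cdot 15 = 30$)
$N{\left(o \right)} = 120 + 4 o$ ($N{\left(o \right)} = 4 \left(o + 30\right) = 4 \left(30 + o\right) = 120 + 4 o$)
$\left(-22 + N{\left(0 \right)}\right)^{2} = \left(-22 + \left(120 + 4 \cdot 0\right)\right)^{2} = \left(-22 + \left(120 + 0\right)\right)^{2} = \left(-22 + 120\right)^{2} = 98^{2} = 9604$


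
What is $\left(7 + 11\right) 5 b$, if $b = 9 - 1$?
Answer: $720$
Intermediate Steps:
$b = 8$
$\left(7 + 11\right) 5 b = \left(7 + 11\right) 5 \cdot 8 = 18 \cdot 5 \cdot 8 = 90 \cdot 8 = 720$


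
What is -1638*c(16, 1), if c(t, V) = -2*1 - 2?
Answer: 6552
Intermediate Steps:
c(t, V) = -4 (c(t, V) = -2 - 2 = -4)
-1638*c(16, 1) = -1638*(-4) = 6552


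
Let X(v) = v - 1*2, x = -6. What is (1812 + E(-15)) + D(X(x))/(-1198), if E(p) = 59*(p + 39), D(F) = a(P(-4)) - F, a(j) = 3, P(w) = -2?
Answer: 3867133/1198 ≈ 3228.0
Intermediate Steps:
X(v) = -2 + v (X(v) = v - 2 = -2 + v)
D(F) = 3 - F
E(p) = 2301 + 59*p (E(p) = 59*(39 + p) = 2301 + 59*p)
(1812 + E(-15)) + D(X(x))/(-1198) = (1812 + (2301 + 59*(-15))) + (3 - (-2 - 6))/(-1198) = (1812 + (2301 - 885)) + (3 - 1*(-8))*(-1/1198) = (1812 + 1416) + (3 + 8)*(-1/1198) = 3228 + 11*(-1/1198) = 3228 - 11/1198 = 3867133/1198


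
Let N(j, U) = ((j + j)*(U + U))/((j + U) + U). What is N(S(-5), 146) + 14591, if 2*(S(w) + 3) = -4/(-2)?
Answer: 2115111/145 ≈ 14587.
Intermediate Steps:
S(w) = -2 (S(w) = -3 + (-4/(-2))/2 = -3 + (-4*(-1/2))/2 = -3 + (1/2)*2 = -3 + 1 = -2)
N(j, U) = 4*U*j/(j + 2*U) (N(j, U) = ((2*j)*(2*U))/((U + j) + U) = (4*U*j)/(j + 2*U) = 4*U*j/(j + 2*U))
N(S(-5), 146) + 14591 = 4*146*(-2)/(-2 + 2*146) + 14591 = 4*146*(-2)/(-2 + 292) + 14591 = 4*146*(-2)/290 + 14591 = 4*146*(-2)*(1/290) + 14591 = -584/145 + 14591 = 2115111/145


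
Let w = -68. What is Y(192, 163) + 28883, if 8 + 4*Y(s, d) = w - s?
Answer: 28816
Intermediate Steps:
Y(s, d) = -19 - s/4 (Y(s, d) = -2 + (-68 - s)/4 = -2 + (-17 - s/4) = -19 - s/4)
Y(192, 163) + 28883 = (-19 - ¼*192) + 28883 = (-19 - 48) + 28883 = -67 + 28883 = 28816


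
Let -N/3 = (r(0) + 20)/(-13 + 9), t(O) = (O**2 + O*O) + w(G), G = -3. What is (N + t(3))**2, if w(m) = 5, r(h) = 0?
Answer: 1444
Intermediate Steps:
t(O) = 5 + 2*O**2 (t(O) = (O**2 + O*O) + 5 = (O**2 + O**2) + 5 = 2*O**2 + 5 = 5 + 2*O**2)
N = 15 (N = -3*(0 + 20)/(-13 + 9) = -60/(-4) = -60*(-1)/4 = -3*(-5) = 15)
(N + t(3))**2 = (15 + (5 + 2*3**2))**2 = (15 + (5 + 2*9))**2 = (15 + (5 + 18))**2 = (15 + 23)**2 = 38**2 = 1444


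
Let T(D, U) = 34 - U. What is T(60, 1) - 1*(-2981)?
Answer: 3014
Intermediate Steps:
T(60, 1) - 1*(-2981) = (34 - 1*1) - 1*(-2981) = (34 - 1) + 2981 = 33 + 2981 = 3014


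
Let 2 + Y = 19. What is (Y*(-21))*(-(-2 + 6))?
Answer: 1428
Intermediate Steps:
Y = 17 (Y = -2 + 19 = 17)
(Y*(-21))*(-(-2 + 6)) = (17*(-21))*(-(-2 + 6)) = -(-357)*4 = -357*(-4) = 1428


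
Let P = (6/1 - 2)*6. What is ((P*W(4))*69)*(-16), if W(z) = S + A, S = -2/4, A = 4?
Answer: -92736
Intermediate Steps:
S = -1/2 (S = -2*1/4 = -1/2 ≈ -0.50000)
W(z) = 7/2 (W(z) = -1/2 + 4 = 7/2)
P = 24 (P = (6*1 - 2)*6 = (6 - 2)*6 = 4*6 = 24)
((P*W(4))*69)*(-16) = ((24*(7/2))*69)*(-16) = (84*69)*(-16) = 5796*(-16) = -92736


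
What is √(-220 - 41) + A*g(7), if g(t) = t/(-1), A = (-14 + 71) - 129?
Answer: 504 + 3*I*√29 ≈ 504.0 + 16.155*I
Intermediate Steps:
A = -72 (A = 57 - 129 = -72)
g(t) = -t (g(t) = t*(-1) = -t)
√(-220 - 41) + A*g(7) = √(-220 - 41) - (-72)*7 = √(-261) - 72*(-7) = 3*I*√29 + 504 = 504 + 3*I*√29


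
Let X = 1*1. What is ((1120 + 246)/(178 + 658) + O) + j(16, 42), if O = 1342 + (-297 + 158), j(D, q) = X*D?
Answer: 510225/418 ≈ 1220.6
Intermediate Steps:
X = 1
j(D, q) = D (j(D, q) = 1*D = D)
O = 1203 (O = 1342 - 139 = 1203)
((1120 + 246)/(178 + 658) + O) + j(16, 42) = ((1120 + 246)/(178 + 658) + 1203) + 16 = (1366/836 + 1203) + 16 = (1366*(1/836) + 1203) + 16 = (683/418 + 1203) + 16 = 503537/418 + 16 = 510225/418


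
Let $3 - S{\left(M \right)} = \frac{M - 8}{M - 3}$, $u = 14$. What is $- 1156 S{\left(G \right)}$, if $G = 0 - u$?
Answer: $-1972$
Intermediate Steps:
$G = -14$ ($G = 0 - 14 = -14$)
$S{\left(M \right)} = 3 - \frac{-8 + M}{-3 + M}$ ($S{\left(M \right)} = 3 - \frac{M - 8}{M - 3} = 3 - \frac{-8 + M}{-3 + M}$)
$- 1156 S{\left(G \right)} = - 1156 \frac{-1 + 2 \left(-14\right)}{-3 - 14} = - 1156 \frac{-1 - 28}{-17} = - 1156 \left(\left(- \frac{1}{17}\right) \left(-29\right)\right) = \left(-1156\right) \frac{29}{17} = -1972$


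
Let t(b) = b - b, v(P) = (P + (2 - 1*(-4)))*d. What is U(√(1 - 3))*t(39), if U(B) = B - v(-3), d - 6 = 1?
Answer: 0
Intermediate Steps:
d = 7 (d = 6 + 1 = 7)
v(P) = 42 + 7*P (v(P) = (P + (2 - 1*(-4)))*7 = (P + (2 + 4))*7 = (P + 6)*7 = (6 + P)*7 = 42 + 7*P)
t(b) = 0
U(B) = -21 + B (U(B) = B - (42 + 7*(-3)) = B - (42 - 21) = B - 1*21 = B - 21 = -21 + B)
U(√(1 - 3))*t(39) = (-21 + √(1 - 3))*0 = (-21 + √(-2))*0 = (-21 + I*√2)*0 = 0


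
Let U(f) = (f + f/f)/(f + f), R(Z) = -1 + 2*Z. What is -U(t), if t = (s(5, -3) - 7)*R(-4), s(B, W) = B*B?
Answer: -161/324 ≈ -0.49691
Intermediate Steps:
s(B, W) = B²
t = -162 (t = (5² - 7)*(-1 + 2*(-4)) = (25 - 7)*(-1 - 8) = 18*(-9) = -162)
U(f) = (1 + f)/(2*f) (U(f) = (f + 1)/((2*f)) = (1 + f)*(1/(2*f)) = (1 + f)/(2*f))
-U(t) = -(1 - 162)/(2*(-162)) = -(-1)*(-161)/(2*162) = -1*161/324 = -161/324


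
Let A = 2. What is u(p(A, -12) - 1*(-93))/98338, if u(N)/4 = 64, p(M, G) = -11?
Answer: 128/49169 ≈ 0.0026033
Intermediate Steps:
u(N) = 256 (u(N) = 4*64 = 256)
u(p(A, -12) - 1*(-93))/98338 = 256/98338 = 256*(1/98338) = 128/49169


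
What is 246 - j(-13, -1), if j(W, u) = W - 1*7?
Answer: 266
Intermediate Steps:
j(W, u) = -7 + W (j(W, u) = W - 7 = -7 + W)
246 - j(-13, -1) = 246 - (-7 - 13) = 246 - 1*(-20) = 246 + 20 = 266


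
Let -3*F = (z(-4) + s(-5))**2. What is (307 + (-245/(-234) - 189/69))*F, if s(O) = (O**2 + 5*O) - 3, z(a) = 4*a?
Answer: -593183287/16146 ≈ -36739.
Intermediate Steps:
s(O) = -3 + O**2 + 5*O
F = -361/3 (F = -(4*(-4) + (-3 + (-5)**2 + 5*(-5)))**2/3 = -(-16 + (-3 + 25 - 25))**2/3 = -(-16 - 3)**2/3 = -1/3*(-19)**2 = -1/3*361 = -361/3 ≈ -120.33)
(307 + (-245/(-234) - 189/69))*F = (307 + (-245/(-234) - 189/69))*(-361/3) = (307 + (-245*(-1/234) - 189*1/69))*(-361/3) = (307 + (245/234 - 63/23))*(-361/3) = (307 - 9107/5382)*(-361/3) = (1643167/5382)*(-361/3) = -593183287/16146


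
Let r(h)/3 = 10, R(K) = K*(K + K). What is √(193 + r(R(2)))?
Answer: √223 ≈ 14.933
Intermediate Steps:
R(K) = 2*K² (R(K) = K*(2*K) = 2*K²)
r(h) = 30 (r(h) = 3*10 = 30)
√(193 + r(R(2))) = √(193 + 30) = √223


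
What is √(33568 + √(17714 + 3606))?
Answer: √(33568 + 2*√5330) ≈ 183.61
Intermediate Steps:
√(33568 + √(17714 + 3606)) = √(33568 + √21320) = √(33568 + 2*√5330)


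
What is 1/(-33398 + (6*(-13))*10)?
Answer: -1/34178 ≈ -2.9259e-5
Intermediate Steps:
1/(-33398 + (6*(-13))*10) = 1/(-33398 - 78*10) = 1/(-33398 - 780) = 1/(-34178) = -1/34178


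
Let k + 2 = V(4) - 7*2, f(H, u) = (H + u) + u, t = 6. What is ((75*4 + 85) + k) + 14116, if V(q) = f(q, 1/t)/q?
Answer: 173833/12 ≈ 14486.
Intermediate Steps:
f(H, u) = H + 2*u
V(q) = (⅓ + q)/q (V(q) = (q + 2/6)/q = (q + 2*(⅙))/q = (q + ⅓)/q = (⅓ + q)/q)
k = -179/12 (k = -2 + ((⅓ + 4)/4 - 7*2) = -2 + ((¼)*(13/3) - 14) = -2 + (13/12 - 14) = -2 - 155/12 = -179/12 ≈ -14.917)
((75*4 + 85) + k) + 14116 = ((75*4 + 85) - 179/12) + 14116 = ((300 + 85) - 179/12) + 14116 = (385 - 179/12) + 14116 = 4441/12 + 14116 = 173833/12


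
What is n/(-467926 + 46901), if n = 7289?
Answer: -7289/421025 ≈ -0.017312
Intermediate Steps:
n/(-467926 + 46901) = 7289/(-467926 + 46901) = 7289/(-421025) = 7289*(-1/421025) = -7289/421025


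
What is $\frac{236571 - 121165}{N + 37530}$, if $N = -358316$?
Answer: $- \frac{57703}{160393} \approx -0.35976$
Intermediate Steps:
$\frac{236571 - 121165}{N + 37530} = \frac{236571 - 121165}{-358316 + 37530} = \frac{115406}{-320786} = 115406 \left(- \frac{1}{320786}\right) = - \frac{57703}{160393}$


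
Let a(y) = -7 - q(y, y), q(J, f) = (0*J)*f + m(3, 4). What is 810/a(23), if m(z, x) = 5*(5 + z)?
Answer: -810/47 ≈ -17.234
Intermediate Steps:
m(z, x) = 25 + 5*z
q(J, f) = 40 (q(J, f) = (0*J)*f + (25 + 5*3) = 0*f + (25 + 15) = 0 + 40 = 40)
a(y) = -47 (a(y) = -7 - 1*40 = -7 - 40 = -47)
810/a(23) = 810/(-47) = 810*(-1/47) = -810/47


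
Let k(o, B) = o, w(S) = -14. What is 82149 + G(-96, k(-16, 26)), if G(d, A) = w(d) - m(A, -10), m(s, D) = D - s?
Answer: 82129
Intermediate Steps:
G(d, A) = -4 + A (G(d, A) = -14 - (-10 - A) = -14 + (10 + A) = -4 + A)
82149 + G(-96, k(-16, 26)) = 82149 + (-4 - 16) = 82149 - 20 = 82129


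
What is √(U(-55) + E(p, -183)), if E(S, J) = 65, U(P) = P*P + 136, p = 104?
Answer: √3226 ≈ 56.798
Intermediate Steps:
U(P) = 136 + P² (U(P) = P² + 136 = 136 + P²)
√(U(-55) + E(p, -183)) = √((136 + (-55)²) + 65) = √((136 + 3025) + 65) = √(3161 + 65) = √3226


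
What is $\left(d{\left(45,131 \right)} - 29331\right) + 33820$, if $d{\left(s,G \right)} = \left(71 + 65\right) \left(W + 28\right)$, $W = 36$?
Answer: $13193$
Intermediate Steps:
$d{\left(s,G \right)} = 8704$ ($d{\left(s,G \right)} = \left(71 + 65\right) \left(36 + 28\right) = 136 \cdot 64 = 8704$)
$\left(d{\left(45,131 \right)} - 29331\right) + 33820 = \left(8704 - 29331\right) + 33820 = -20627 + 33820 = 13193$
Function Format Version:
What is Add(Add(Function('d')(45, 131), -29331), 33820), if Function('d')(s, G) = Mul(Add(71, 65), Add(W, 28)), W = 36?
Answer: 13193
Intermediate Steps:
Function('d')(s, G) = 8704 (Function('d')(s, G) = Mul(Add(71, 65), Add(36, 28)) = Mul(136, 64) = 8704)
Add(Add(Function('d')(45, 131), -29331), 33820) = Add(Add(8704, -29331), 33820) = Add(-20627, 33820) = 13193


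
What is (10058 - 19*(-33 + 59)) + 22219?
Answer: 31783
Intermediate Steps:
(10058 - 19*(-33 + 59)) + 22219 = (10058 - 19*26) + 22219 = (10058 - 494) + 22219 = 9564 + 22219 = 31783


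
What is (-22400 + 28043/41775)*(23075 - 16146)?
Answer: -6483686730053/41775 ≈ -1.5520e+8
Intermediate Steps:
(-22400 + 28043/41775)*(23075 - 16146) = (-22400 + 28043*(1/41775))*6929 = (-22400 + 28043/41775)*6929 = -935731957/41775*6929 = -6483686730053/41775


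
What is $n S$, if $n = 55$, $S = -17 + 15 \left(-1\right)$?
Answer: $-1760$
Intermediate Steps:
$S = -32$ ($S = -17 - 15 = -32$)
$n S = 55 \left(-32\right) = -1760$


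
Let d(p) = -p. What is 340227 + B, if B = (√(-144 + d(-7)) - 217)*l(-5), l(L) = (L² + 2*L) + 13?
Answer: 334151 + 28*I*√137 ≈ 3.3415e+5 + 327.73*I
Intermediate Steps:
l(L) = 13 + L² + 2*L
B = -6076 + 28*I*√137 (B = (√(-144 - 1*(-7)) - 217)*(13 + (-5)² + 2*(-5)) = (√(-144 + 7) - 217)*(13 + 25 - 10) = (√(-137) - 217)*28 = (I*√137 - 217)*28 = (-217 + I*√137)*28 = -6076 + 28*I*√137 ≈ -6076.0 + 327.73*I)
340227 + B = 340227 + (-6076 + 28*I*√137) = 334151 + 28*I*√137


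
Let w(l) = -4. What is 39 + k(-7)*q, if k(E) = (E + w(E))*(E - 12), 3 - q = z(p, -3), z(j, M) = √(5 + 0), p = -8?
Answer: 666 - 209*√5 ≈ 198.66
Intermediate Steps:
z(j, M) = √5
q = 3 - √5 ≈ 0.76393
k(E) = (-12 + E)*(-4 + E) (k(E) = (E - 4)*(E - 12) = (-4 + E)*(-12 + E) = (-12 + E)*(-4 + E))
39 + k(-7)*q = 39 + (48 + (-7)² - 16*(-7))*(3 - √5) = 39 + (48 + 49 + 112)*(3 - √5) = 39 + 209*(3 - √5) = 39 + (627 - 209*√5) = 666 - 209*√5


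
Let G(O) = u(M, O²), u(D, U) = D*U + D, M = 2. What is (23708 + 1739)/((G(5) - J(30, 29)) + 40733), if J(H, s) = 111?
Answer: 25447/40674 ≈ 0.62563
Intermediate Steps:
u(D, U) = D + D*U
G(O) = 2 + 2*O² (G(O) = 2*(1 + O²) = 2 + 2*O²)
(23708 + 1739)/((G(5) - J(30, 29)) + 40733) = (23708 + 1739)/(((2 + 2*5²) - 1*111) + 40733) = 25447/(((2 + 2*25) - 111) + 40733) = 25447/(((2 + 50) - 111) + 40733) = 25447/((52 - 111) + 40733) = 25447/(-59 + 40733) = 25447/40674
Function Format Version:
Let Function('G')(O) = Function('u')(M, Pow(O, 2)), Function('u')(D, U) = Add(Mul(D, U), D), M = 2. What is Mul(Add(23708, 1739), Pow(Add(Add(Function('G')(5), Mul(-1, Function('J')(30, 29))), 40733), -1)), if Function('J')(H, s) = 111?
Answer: Rational(25447, 40674) ≈ 0.62563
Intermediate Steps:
Function('u')(D, U) = Add(D, Mul(D, U))
Function('G')(O) = Add(2, Mul(2, Pow(O, 2))) (Function('G')(O) = Mul(2, Add(1, Pow(O, 2))) = Add(2, Mul(2, Pow(O, 2))))
Mul(Add(23708, 1739), Pow(Add(Add(Function('G')(5), Mul(-1, Function('J')(30, 29))), 40733), -1)) = Mul(Add(23708, 1739), Pow(Add(Add(Add(2, Mul(2, Pow(5, 2))), Mul(-1, 111)), 40733), -1)) = Mul(25447, Pow(Add(Add(Add(2, Mul(2, 25)), -111), 40733), -1)) = Mul(25447, Pow(Add(Add(Add(2, 50), -111), 40733), -1)) = Mul(25447, Pow(Add(Add(52, -111), 40733), -1)) = Mul(25447, Pow(Add(-59, 40733), -1)) = Mul(25447, Pow(40674, -1)) = Mul(25447, Rational(1, 40674)) = Rational(25447, 40674)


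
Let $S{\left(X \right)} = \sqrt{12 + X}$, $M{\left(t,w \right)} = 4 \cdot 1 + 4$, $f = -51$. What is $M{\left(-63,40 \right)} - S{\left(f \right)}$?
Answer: $8 - i \sqrt{39} \approx 8.0 - 6.245 i$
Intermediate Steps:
$M{\left(t,w \right)} = 8$ ($M{\left(t,w \right)} = 4 + 4 = 8$)
$M{\left(-63,40 \right)} - S{\left(f \right)} = 8 - \sqrt{12 - 51} = 8 - \sqrt{-39} = 8 - i \sqrt{39}$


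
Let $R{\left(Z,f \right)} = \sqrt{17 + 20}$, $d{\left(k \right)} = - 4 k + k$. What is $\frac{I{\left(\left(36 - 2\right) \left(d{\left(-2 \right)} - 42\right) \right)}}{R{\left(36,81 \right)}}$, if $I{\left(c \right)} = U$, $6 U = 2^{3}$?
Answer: $\frac{4 \sqrt{37}}{111} \approx 0.2192$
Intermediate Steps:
$d{\left(k \right)} = - 3 k$
$R{\left(Z,f \right)} = \sqrt{37}$
$U = \frac{4}{3}$ ($U = \frac{2^{3}}{6} = \frac{1}{6} \cdot 8 = \frac{4}{3} \approx 1.3333$)
$I{\left(c \right)} = \frac{4}{3}$
$\frac{I{\left(\left(36 - 2\right) \left(d{\left(-2 \right)} - 42\right) \right)}}{R{\left(36,81 \right)}} = \frac{4}{3 \sqrt{37}} = \frac{4 \frac{\sqrt{37}}{37}}{3} = \frac{4 \sqrt{37}}{111}$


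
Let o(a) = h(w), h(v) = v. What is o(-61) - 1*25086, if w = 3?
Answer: -25083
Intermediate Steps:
o(a) = 3
o(-61) - 1*25086 = 3 - 1*25086 = 3 - 25086 = -25083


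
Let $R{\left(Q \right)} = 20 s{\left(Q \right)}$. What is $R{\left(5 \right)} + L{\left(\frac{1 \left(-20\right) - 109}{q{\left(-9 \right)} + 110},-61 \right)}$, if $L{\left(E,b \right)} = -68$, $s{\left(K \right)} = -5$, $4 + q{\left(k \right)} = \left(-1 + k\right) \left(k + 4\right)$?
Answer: $-168$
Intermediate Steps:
$q{\left(k \right)} = -4 + \left(-1 + k\right) \left(4 + k\right)$ ($q{\left(k \right)} = -4 + \left(-1 + k\right) \left(k + 4\right) = -4 + \left(-1 + k\right) \left(4 + k\right)$)
$R{\left(Q \right)} = -100$ ($R{\left(Q \right)} = 20 \left(-5\right) = -100$)
$R{\left(5 \right)} + L{\left(\frac{1 \left(-20\right) - 109}{q{\left(-9 \right)} + 110},-61 \right)} = -100 - 68 = -168$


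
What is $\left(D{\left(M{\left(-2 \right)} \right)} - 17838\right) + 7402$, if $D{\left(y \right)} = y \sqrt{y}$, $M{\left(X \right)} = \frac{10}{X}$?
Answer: $-10436 - 5 i \sqrt{5} \approx -10436.0 - 11.18 i$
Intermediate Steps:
$D{\left(y \right)} = y^{\frac{3}{2}}$
$\left(D{\left(M{\left(-2 \right)} \right)} - 17838\right) + 7402 = \left(\left(\frac{10}{-2}\right)^{\frac{3}{2}} - 17838\right) + 7402 = \left(\left(10 \left(- \frac{1}{2}\right)\right)^{\frac{3}{2}} - 17838\right) + 7402 = \left(\left(-5\right)^{\frac{3}{2}} - 17838\right) + 7402 = \left(- 5 i \sqrt{5} - 17838\right) + 7402 = \left(-17838 - 5 i \sqrt{5}\right) + 7402 = -10436 - 5 i \sqrt{5}$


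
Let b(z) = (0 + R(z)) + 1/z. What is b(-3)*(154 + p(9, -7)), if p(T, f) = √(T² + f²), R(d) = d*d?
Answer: 4004/3 + 26*√130/3 ≈ 1433.5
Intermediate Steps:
R(d) = d²
b(z) = 1/z + z² (b(z) = (0 + z²) + 1/z = z² + 1/z = 1/z + z²)
b(-3)*(154 + p(9, -7)) = ((1 + (-3)³)/(-3))*(154 + √(9² + (-7)²)) = (-(1 - 27)/3)*(154 + √(81 + 49)) = (-⅓*(-26))*(154 + √130) = 26*(154 + √130)/3 = 4004/3 + 26*√130/3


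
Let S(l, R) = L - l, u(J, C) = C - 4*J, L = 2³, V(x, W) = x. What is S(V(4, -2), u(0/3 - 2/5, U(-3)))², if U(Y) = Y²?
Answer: 16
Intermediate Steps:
L = 8
S(l, R) = 8 - l
S(V(4, -2), u(0/3 - 2/5, U(-3)))² = (8 - 1*4)² = (8 - 4)² = 4² = 16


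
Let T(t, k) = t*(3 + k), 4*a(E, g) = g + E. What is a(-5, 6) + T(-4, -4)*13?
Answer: 209/4 ≈ 52.250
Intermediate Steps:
a(E, g) = E/4 + g/4 (a(E, g) = (g + E)/4 = (E + g)/4 = E/4 + g/4)
a(-5, 6) + T(-4, -4)*13 = ((¼)*(-5) + (¼)*6) - 4*(3 - 4)*13 = (-5/4 + 3/2) - 4*(-1)*13 = ¼ + 4*13 = ¼ + 52 = 209/4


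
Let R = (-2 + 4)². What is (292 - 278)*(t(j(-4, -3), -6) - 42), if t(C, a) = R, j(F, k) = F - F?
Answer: -532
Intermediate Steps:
j(F, k) = 0
R = 4 (R = 2² = 4)
t(C, a) = 4
(292 - 278)*(t(j(-4, -3), -6) - 42) = (292 - 278)*(4 - 42) = 14*(-38) = -532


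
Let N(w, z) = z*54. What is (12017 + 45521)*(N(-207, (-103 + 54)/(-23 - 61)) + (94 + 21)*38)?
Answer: 253253507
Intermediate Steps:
N(w, z) = 54*z
(12017 + 45521)*(N(-207, (-103 + 54)/(-23 - 61)) + (94 + 21)*38) = (12017 + 45521)*(54*((-103 + 54)/(-23 - 61)) + (94 + 21)*38) = 57538*(54*(-49/(-84)) + 115*38) = 57538*(54*(-49*(-1/84)) + 4370) = 57538*(54*(7/12) + 4370) = 57538*(63/2 + 4370) = 57538*(8803/2) = 253253507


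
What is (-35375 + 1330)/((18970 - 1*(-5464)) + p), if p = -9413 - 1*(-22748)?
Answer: -34045/37769 ≈ -0.90140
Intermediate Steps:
p = 13335 (p = -9413 + 22748 = 13335)
(-35375 + 1330)/((18970 - 1*(-5464)) + p) = (-35375 + 1330)/((18970 - 1*(-5464)) + 13335) = -34045/((18970 + 5464) + 13335) = -34045/(24434 + 13335) = -34045/37769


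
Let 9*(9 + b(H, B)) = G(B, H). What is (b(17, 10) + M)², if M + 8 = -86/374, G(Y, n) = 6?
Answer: 86341264/314721 ≈ 274.34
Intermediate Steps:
b(H, B) = -25/3 (b(H, B) = -9 + (⅑)*6 = -9 + ⅔ = -25/3)
M = -1539/187 (M = -8 - 86/374 = -8 - 86*1/374 = -8 - 43/187 = -1539/187 ≈ -8.2299)
(b(17, 10) + M)² = (-25/3 - 1539/187)² = (-9292/561)² = 86341264/314721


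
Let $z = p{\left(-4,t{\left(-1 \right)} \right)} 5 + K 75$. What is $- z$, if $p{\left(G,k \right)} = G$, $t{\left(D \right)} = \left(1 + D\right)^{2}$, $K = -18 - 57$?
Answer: $5645$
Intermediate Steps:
$K = -75$ ($K = -18 - 57 = -75$)
$z = -5645$ ($z = \left(-4\right) 5 - 5625 = -20 - 5625 = -5645$)
$- z = \left(-1\right) \left(-5645\right) = 5645$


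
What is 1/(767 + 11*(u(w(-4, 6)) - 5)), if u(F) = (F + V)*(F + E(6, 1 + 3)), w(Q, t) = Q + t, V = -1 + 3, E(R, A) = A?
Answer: 1/976 ≈ 0.0010246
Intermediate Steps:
V = 2
u(F) = (2 + F)*(4 + F) (u(F) = (F + 2)*(F + (1 + 3)) = (2 + F)*(F + 4) = (2 + F)*(4 + F))
1/(767 + 11*(u(w(-4, 6)) - 5)) = 1/(767 + 11*((8 + (-4 + 6)**2 + 6*(-4 + 6)) - 5)) = 1/(767 + 11*((8 + 2**2 + 6*2) - 5)) = 1/(767 + 11*((8 + 4 + 12) - 5)) = 1/(767 + 11*(24 - 5)) = 1/(767 + 11*19) = 1/(767 + 209) = 1/976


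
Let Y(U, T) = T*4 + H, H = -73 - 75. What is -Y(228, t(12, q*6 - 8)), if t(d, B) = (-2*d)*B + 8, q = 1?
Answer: -76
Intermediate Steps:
H = -148
t(d, B) = 8 - 2*B*d (t(d, B) = -2*B*d + 8 = 8 - 2*B*d)
Y(U, T) = -148 + 4*T (Y(U, T) = T*4 - 148 = 4*T - 148 = -148 + 4*T)
-Y(228, t(12, q*6 - 8)) = -(-148 + 4*(8 - 2*(1*6 - 8)*12)) = -(-148 + 4*(8 - 2*(6 - 8)*12)) = -(-148 + 4*(8 - 2*(-2)*12)) = -(-148 + 4*(8 + 48)) = -(-148 + 4*56) = -(-148 + 224) = -1*76 = -76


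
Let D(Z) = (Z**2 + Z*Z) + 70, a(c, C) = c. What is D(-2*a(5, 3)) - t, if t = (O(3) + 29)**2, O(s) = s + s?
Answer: -955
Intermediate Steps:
O(s) = 2*s
D(Z) = 70 + 2*Z**2 (D(Z) = (Z**2 + Z**2) + 70 = 2*Z**2 + 70 = 70 + 2*Z**2)
t = 1225 (t = (2*3 + 29)**2 = (6 + 29)**2 = 35**2 = 1225)
D(-2*a(5, 3)) - t = (70 + 2*(-2*5)**2) - 1*1225 = (70 + 2*(-10)**2) - 1225 = (70 + 2*100) - 1225 = (70 + 200) - 1225 = 270 - 1225 = -955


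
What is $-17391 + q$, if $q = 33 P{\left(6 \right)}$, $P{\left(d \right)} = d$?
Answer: $-17193$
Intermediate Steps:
$q = 198$ ($q = 33 \cdot 6 = 198$)
$-17391 + q = -17391 + 198 = -17193$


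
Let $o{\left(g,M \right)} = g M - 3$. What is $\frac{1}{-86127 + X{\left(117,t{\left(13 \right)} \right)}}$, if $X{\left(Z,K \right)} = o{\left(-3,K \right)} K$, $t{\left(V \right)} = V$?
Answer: $- \frac{1}{86673} \approx -1.1538 \cdot 10^{-5}$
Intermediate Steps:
$o{\left(g,M \right)} = -3 + M g$ ($o{\left(g,M \right)} = M g - 3 = -3 + M g$)
$X{\left(Z,K \right)} = K \left(-3 - 3 K\right)$ ($X{\left(Z,K \right)} = \left(-3 + K \left(-3\right)\right) K = \left(-3 - 3 K\right) K = K \left(-3 - 3 K\right)$)
$\frac{1}{-86127 + X{\left(117,t{\left(13 \right)} \right)}} = \frac{1}{-86127 + 3 \cdot 13 \left(-1 - 13\right)} = \frac{1}{-86127 + 3 \cdot 13 \left(-14\right)} = \frac{1}{-86127 - 546} = \frac{1}{-86673} = - \frac{1}{86673}$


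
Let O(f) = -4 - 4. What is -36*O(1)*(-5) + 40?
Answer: -1400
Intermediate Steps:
O(f) = -8
-36*O(1)*(-5) + 40 = -(-288)*(-5) + 40 = -36*40 + 40 = -1440 + 40 = -1400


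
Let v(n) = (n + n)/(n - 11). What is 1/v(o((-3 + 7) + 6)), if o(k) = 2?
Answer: -9/4 ≈ -2.2500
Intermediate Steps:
v(n) = 2*n/(-11 + n) (v(n) = (2*n)/(-11 + n) = 2*n/(-11 + n))
1/v(o((-3 + 7) + 6)) = 1/(2*2/(-11 + 2)) = 1/(2*2/(-9)) = 1/(2*2*(-1/9)) = 1/(-4/9) = -9/4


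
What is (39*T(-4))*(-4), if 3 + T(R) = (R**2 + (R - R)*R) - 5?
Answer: -1248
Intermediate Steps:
T(R) = -8 + R**2 (T(R) = -3 + ((R**2 + (R - R)*R) - 5) = -3 + ((R**2 + 0*R) - 5) = -3 + ((R**2 + 0) - 5) = -3 + (R**2 - 5) = -3 + (-5 + R**2) = -8 + R**2)
(39*T(-4))*(-4) = (39*(-8 + (-4)**2))*(-4) = (39*(-8 + 16))*(-4) = (39*8)*(-4) = 312*(-4) = -1248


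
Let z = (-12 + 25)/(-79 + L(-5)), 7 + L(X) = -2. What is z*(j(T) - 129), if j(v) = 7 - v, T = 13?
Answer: 1755/88 ≈ 19.943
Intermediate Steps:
L(X) = -9 (L(X) = -7 - 2 = -9)
z = -13/88 (z = (-12 + 25)/(-79 - 9) = 13/(-88) = 13*(-1/88) = -13/88 ≈ -0.14773)
z*(j(T) - 129) = -13*((7 - 1*13) - 129)/88 = -13*((7 - 13) - 129)/88 = -13*(-6 - 129)/88 = -13/88*(-135) = 1755/88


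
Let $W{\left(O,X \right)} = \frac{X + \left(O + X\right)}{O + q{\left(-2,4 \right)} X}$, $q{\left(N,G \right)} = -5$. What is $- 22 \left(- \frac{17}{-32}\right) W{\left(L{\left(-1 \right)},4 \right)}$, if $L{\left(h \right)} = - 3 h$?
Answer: $\frac{121}{16} \approx 7.5625$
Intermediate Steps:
$W{\left(O,X \right)} = \frac{O + 2 X}{O - 5 X}$ ($W{\left(O,X \right)} = \frac{X + \left(O + X\right)}{O - 5 X} = \frac{O + 2 X}{O - 5 X}$)
$- 22 \left(- \frac{17}{-32}\right) W{\left(L{\left(-1 \right)},4 \right)} = - 22 \left(- \frac{17}{-32}\right) \frac{\left(-3\right) \left(-1\right) + 2 \cdot 4}{\left(-3\right) \left(-1\right) - 20} = - 22 \left(\left(-17\right) \left(- \frac{1}{32}\right)\right) \frac{3 + 8}{3 - 20} = \left(-22\right) \frac{17}{32} \frac{1}{-17} \cdot 11 = - \frac{187 \left(\left(- \frac{1}{17}\right) 11\right)}{16} = \left(- \frac{187}{16}\right) \left(- \frac{11}{17}\right) = \frac{121}{16}$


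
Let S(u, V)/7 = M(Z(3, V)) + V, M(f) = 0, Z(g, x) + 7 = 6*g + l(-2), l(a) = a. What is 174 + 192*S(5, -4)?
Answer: -5202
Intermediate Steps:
Z(g, x) = -9 + 6*g (Z(g, x) = -7 + (6*g - 2) = -7 + (-2 + 6*g) = -9 + 6*g)
S(u, V) = 7*V (S(u, V) = 7*(0 + V) = 7*V)
174 + 192*S(5, -4) = 174 + 192*(7*(-4)) = 174 + 192*(-28) = 174 - 5376 = -5202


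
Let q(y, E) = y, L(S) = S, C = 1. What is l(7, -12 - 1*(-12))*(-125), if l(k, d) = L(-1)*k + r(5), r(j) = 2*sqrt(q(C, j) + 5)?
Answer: 875 - 250*sqrt(6) ≈ 262.63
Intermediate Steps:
r(j) = 2*sqrt(6) (r(j) = 2*sqrt(1 + 5) = 2*sqrt(6))
l(k, d) = -k + 2*sqrt(6)
l(7, -12 - 1*(-12))*(-125) = (-1*7 + 2*sqrt(6))*(-125) = (-7 + 2*sqrt(6))*(-125) = 875 - 250*sqrt(6)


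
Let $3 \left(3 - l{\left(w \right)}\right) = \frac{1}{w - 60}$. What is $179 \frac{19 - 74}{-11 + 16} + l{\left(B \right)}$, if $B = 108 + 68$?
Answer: $- \frac{684169}{348} \approx -1966.0$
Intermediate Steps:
$B = 176$
$l{\left(w \right)} = 3 - \frac{1}{3 \left(-60 + w\right)}$ ($l{\left(w \right)} = 3 - \frac{1}{3 \left(w - 60\right)} = 3 - \frac{1}{3 \left(-60 + w\right)}$)
$179 \frac{19 - 74}{-11 + 16} + l{\left(B \right)} = 179 \frac{19 - 74}{-11 + 16} + \frac{-541 + 9 \cdot 176}{3 \left(-60 + 176\right)} = 179 \left(- \frac{55}{5}\right) + \frac{-541 + 1584}{3 \cdot 116} = 179 \left(\left(-55\right) \frac{1}{5}\right) + \frac{1}{3} \cdot \frac{1}{116} \cdot 1043 = 179 \left(-11\right) + \frac{1043}{348} = -1969 + \frac{1043}{348} = - \frac{684169}{348}$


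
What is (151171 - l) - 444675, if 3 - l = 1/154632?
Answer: -45385574423/154632 ≈ -2.9351e+5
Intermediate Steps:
l = 463895/154632 (l = 3 - 1/154632 = 463895/154632 ≈ 3.0000)
(151171 - l) - 444675 = (151171 - 1*463895/154632) - 444675 = (151171 - 463895/154632) - 444675 = 23375410177/154632 - 444675 = -45385574423/154632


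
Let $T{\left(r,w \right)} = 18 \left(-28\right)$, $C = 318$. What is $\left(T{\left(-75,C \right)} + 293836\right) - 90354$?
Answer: $202978$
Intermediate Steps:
$T{\left(r,w \right)} = -504$
$\left(T{\left(-75,C \right)} + 293836\right) - 90354 = \left(-504 + 293836\right) - 90354 = 293332 - 90354 = 202978$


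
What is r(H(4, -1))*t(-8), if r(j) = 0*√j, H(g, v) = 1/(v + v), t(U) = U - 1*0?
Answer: 0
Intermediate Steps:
t(U) = U (t(U) = U + 0 = U)
H(g, v) = 1/(2*v)
r(j) = 0
r(H(4, -1))*t(-8) = 0*(-8) = 0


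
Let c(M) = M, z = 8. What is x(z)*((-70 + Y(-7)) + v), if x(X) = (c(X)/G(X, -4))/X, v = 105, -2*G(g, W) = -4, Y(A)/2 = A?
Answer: 21/2 ≈ 10.500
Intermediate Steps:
Y(A) = 2*A
G(g, W) = 2 (G(g, W) = -½*(-4) = 2)
x(X) = ½ (x(X) = (X/2)/X = ½)
x(z)*((-70 + Y(-7)) + v) = ((-70 + 2*(-7)) + 105)/2 = ((-70 - 14) + 105)/2 = (-84 + 105)/2 = (½)*21 = 21/2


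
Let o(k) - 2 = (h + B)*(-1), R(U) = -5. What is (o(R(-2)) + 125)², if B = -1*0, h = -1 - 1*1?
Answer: 16641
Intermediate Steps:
h = -2 (h = -1 - 1 = -2)
B = 0
o(k) = 4 (o(k) = 2 + (-2 + 0)*(-1) = 2 - 2*(-1) = 2 + 2 = 4)
(o(R(-2)) + 125)² = (4 + 125)² = 129² = 16641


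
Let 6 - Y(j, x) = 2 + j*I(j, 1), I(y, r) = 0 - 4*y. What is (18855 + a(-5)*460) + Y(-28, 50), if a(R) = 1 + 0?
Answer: 22455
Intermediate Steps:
I(y, r) = -4*y
a(R) = 1
Y(j, x) = 4 + 4*j² (Y(j, x) = 6 - (2 + j*(-4*j)) = 6 - (2 - 4*j²) = 6 + (-2 + 4*j²) = 4 + 4*j²)
(18855 + a(-5)*460) + Y(-28, 50) = (18855 + 1*460) + (4 + 4*(-28)²) = (18855 + 460) + (4 + 4*784) = 19315 + (4 + 3136) = 19315 + 3140 = 22455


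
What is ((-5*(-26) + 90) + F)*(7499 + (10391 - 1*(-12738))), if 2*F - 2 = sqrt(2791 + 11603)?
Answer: 6768788 + 15314*sqrt(14394) ≈ 8.6061e+6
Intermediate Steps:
F = 1 + sqrt(14394)/2 (F = 1 + sqrt(2791 + 11603)/2 = 1 + sqrt(14394)/2 ≈ 60.987)
((-5*(-26) + 90) + F)*(7499 + (10391 - 1*(-12738))) = ((-5*(-26) + 90) + (1 + sqrt(14394)/2))*(7499 + (10391 - 1*(-12738))) = ((130 + 90) + (1 + sqrt(14394)/2))*(7499 + (10391 + 12738)) = (220 + (1 + sqrt(14394)/2))*(7499 + 23129) = (221 + sqrt(14394)/2)*30628 = 6768788 + 15314*sqrt(14394)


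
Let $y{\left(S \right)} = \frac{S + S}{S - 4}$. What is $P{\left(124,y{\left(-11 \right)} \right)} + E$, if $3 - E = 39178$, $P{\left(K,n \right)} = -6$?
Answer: $-39181$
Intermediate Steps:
$y{\left(S \right)} = \frac{2 S}{-4 + S}$
$E = -39175$ ($E = 3 - 39178 = -39175$)
$P{\left(124,y{\left(-11 \right)} \right)} + E = -6 - 39175 = -39181$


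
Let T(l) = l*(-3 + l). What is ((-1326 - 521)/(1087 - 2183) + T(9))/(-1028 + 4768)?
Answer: 61031/4099040 ≈ 0.014889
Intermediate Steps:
((-1326 - 521)/(1087 - 2183) + T(9))/(-1028 + 4768) = ((-1326 - 521)/(1087 - 2183) + 9*(-3 + 9))/(-1028 + 4768) = (-1847/(-1096) + 9*6)/3740 = (-1847*(-1/1096) + 54)*(1/3740) = (1847/1096 + 54)*(1/3740) = (61031/1096)*(1/3740) = 61031/4099040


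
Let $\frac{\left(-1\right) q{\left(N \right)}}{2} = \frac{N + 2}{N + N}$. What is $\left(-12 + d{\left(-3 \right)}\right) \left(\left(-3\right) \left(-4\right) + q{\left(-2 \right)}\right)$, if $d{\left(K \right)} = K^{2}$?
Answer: $-36$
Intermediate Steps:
$q{\left(N \right)} = - \frac{2 + N}{N}$ ($q{\left(N \right)} = - 2 \frac{N + 2}{N + N} = - 2 \frac{2 + N}{2 N} = - \frac{2 + N}{N}$)
$\left(-12 + d{\left(-3 \right)}\right) \left(\left(-3\right) \left(-4\right) + q{\left(-2 \right)}\right) = \left(-12 + \left(-3\right)^{2}\right) \left(\left(-3\right) \left(-4\right) + \frac{-2 - -2}{-2}\right) = \left(-12 + 9\right) \left(12 - \frac{-2 + 2}{2}\right) = - 3 \left(12 - 0\right) = - 3 \left(12 + 0\right) = \left(-3\right) 12 = -36$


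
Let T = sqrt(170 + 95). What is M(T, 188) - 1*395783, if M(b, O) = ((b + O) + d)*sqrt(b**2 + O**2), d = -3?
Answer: -395783 + sqrt(35609)*(185 + sqrt(265)) ≈ -3.5780e+5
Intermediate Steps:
T = sqrt(265) ≈ 16.279
M(b, O) = sqrt(O**2 + b**2)*(-3 + O + b) (M(b, O) = ((b + O) - 3)*sqrt(b**2 + O**2) = ((O + b) - 3)*sqrt(O**2 + b**2) = (-3 + O + b)*sqrt(O**2 + b**2) = sqrt(O**2 + b**2)*(-3 + O + b))
M(T, 188) - 1*395783 = sqrt(188**2 + (sqrt(265))**2)*(-3 + 188 + sqrt(265)) - 1*395783 = sqrt(35344 + 265)*(185 + sqrt(265)) - 395783 = sqrt(35609)*(185 + sqrt(265)) - 395783 = -395783 + sqrt(35609)*(185 + sqrt(265))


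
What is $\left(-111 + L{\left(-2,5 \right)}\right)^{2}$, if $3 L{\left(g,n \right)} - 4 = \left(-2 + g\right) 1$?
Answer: $12321$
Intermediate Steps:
$L{\left(g,n \right)} = \frac{2}{3} + \frac{g}{3}$ ($L{\left(g,n \right)} = \frac{4}{3} + \frac{\left(-2 + g\right) 1}{3} = \frac{4}{3} + \frac{-2 + g}{3} = \frac{4}{3} + \left(- \frac{2}{3} + \frac{g}{3}\right) = \frac{2}{3} + \frac{g}{3}$)
$\left(-111 + L{\left(-2,5 \right)}\right)^{2} = \left(-111 + \left(\frac{2}{3} + \frac{1}{3} \left(-2\right)\right)\right)^{2} = \left(-111 + \left(\frac{2}{3} - \frac{2}{3}\right)\right)^{2} = \left(-111 + 0\right)^{2} = \left(-111\right)^{2} = 12321$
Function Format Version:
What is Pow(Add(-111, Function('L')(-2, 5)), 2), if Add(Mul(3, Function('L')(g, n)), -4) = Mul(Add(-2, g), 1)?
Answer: 12321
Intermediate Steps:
Function('L')(g, n) = Add(Rational(2, 3), Mul(Rational(1, 3), g)) (Function('L')(g, n) = Add(Rational(4, 3), Mul(Rational(1, 3), Mul(Add(-2, g), 1))) = Add(Rational(4, 3), Mul(Rational(1, 3), Add(-2, g))) = Add(Rational(4, 3), Add(Rational(-2, 3), Mul(Rational(1, 3), g))) = Add(Rational(2, 3), Mul(Rational(1, 3), g)))
Pow(Add(-111, Function('L')(-2, 5)), 2) = Pow(Add(-111, Add(Rational(2, 3), Mul(Rational(1, 3), -2))), 2) = Pow(Add(-111, Add(Rational(2, 3), Rational(-2, 3))), 2) = Pow(Add(-111, 0), 2) = Pow(-111, 2) = 12321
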